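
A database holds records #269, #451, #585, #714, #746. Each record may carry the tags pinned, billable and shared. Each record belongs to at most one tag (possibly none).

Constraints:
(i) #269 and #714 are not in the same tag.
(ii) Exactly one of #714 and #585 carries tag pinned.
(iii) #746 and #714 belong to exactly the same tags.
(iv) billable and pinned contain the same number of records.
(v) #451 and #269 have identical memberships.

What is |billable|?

2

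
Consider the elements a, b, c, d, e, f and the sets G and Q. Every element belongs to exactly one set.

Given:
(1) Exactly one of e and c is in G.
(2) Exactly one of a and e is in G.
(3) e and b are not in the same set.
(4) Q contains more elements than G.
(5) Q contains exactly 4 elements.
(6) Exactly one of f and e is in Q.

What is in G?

G = {d, e}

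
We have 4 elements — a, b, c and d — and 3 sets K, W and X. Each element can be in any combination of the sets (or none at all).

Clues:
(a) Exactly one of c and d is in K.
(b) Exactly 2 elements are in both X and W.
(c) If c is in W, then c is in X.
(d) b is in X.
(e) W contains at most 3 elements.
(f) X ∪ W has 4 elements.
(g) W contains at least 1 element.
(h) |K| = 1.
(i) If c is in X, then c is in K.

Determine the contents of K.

K = {c}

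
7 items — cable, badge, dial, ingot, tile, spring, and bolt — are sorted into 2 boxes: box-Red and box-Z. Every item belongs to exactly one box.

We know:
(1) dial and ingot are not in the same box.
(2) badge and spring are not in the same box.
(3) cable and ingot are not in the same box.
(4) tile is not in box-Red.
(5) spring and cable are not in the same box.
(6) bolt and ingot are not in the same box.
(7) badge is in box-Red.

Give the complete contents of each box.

From (4): tile ∉ box-Red.
From (7): badge ∈ box-Red.
(2): spring ∉ box-Red.
Only one box left: tile ∈ box-Z.
Only one box left: spring ∈ box-Z.
(5): cable ∉ box-Z.
Only one box left: cable ∈ box-Red.
(3): ingot ∉ box-Red.
Only one box left: ingot ∈ box-Z.
(1): dial ∉ box-Z.
(6): bolt ∉ box-Z.
Only one box left: bolt ∈ box-Red.

box-Red = {badge, bolt, cable, dial}; box-Z = {ingot, spring, tile}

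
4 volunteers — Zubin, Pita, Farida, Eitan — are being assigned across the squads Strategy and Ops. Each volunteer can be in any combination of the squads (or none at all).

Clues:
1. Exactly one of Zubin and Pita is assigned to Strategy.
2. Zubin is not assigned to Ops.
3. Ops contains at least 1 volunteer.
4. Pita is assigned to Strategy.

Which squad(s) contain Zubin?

Zubin: none

From (2): Zubin ∉ Ops.
From (4): Pita ∈ Strategy.
(1) (exactly one): Zubin ∉ Strategy.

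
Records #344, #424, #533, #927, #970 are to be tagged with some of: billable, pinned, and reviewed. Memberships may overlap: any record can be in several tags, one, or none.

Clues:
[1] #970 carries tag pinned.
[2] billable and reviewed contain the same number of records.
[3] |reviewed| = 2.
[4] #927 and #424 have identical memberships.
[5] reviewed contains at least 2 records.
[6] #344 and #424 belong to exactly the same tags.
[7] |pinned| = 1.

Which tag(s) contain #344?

#344: none

From (1): #970 ∈ pinned.
(7): pinned already has 1, so the rest are out.
Suppose #344 ∈ billable: no assignment then satisfies all the clues, so #344 ∉ billable.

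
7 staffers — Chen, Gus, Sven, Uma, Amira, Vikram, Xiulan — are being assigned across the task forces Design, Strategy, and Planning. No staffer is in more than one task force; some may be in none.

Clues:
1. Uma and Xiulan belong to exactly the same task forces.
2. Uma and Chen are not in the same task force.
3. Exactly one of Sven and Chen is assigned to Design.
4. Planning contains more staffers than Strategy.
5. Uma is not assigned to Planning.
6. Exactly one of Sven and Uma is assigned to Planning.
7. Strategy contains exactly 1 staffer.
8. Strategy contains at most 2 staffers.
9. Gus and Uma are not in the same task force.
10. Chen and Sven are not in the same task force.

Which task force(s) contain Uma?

From (5): Uma ∉ Planning.
(1): Xiulan matches Uma: Xiulan ∉ Planning.
(6) (exactly one): Sven ∈ Planning.
(10): Chen ∉ Planning.
(3) (exactly one): Chen ∈ Design.
(2): Uma ∉ Design.
(1): Xiulan matches Uma: Xiulan ∉ Design.
Suppose Uma ∈ Strategy: no assignment then satisfies all the clues, so Uma ∉ Strategy.

Uma: none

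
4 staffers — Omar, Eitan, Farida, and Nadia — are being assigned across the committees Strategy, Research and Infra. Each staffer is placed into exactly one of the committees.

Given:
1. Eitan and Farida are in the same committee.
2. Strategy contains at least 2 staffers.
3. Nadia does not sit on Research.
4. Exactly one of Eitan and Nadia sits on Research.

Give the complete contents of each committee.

Strategy = {Nadia, Omar}; Research = {Eitan, Farida}; Infra = {}

From (3): Nadia ∉ Research.
(4) (exactly one): Eitan ∈ Research.
(1): Farida matches Eitan: Farida ∉ Strategy.
(1): Farida matches Eitan: Farida ∈ Research.
(2): only 2 candidates remain for Strategy, so all are in.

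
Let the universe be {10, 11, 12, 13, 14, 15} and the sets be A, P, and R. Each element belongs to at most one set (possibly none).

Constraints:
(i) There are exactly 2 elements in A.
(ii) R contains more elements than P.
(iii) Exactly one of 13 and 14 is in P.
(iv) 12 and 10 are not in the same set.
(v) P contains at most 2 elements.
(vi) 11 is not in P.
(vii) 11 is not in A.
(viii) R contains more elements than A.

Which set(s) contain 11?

11: R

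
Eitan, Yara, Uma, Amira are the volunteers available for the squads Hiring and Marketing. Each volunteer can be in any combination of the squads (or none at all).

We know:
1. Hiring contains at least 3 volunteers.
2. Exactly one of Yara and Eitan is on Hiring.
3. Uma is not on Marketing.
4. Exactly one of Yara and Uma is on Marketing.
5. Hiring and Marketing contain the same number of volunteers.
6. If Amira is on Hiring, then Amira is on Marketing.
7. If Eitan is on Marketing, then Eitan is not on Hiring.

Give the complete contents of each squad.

Hiring = {Amira, Uma, Yara}; Marketing = {Amira, Eitan, Yara}

From (3): Uma ∉ Marketing.
(4) (exactly one): Yara ∈ Marketing.
Suppose Eitan ∈ Hiring: no assignment then satisfies all the clues, so Eitan ∉ Hiring.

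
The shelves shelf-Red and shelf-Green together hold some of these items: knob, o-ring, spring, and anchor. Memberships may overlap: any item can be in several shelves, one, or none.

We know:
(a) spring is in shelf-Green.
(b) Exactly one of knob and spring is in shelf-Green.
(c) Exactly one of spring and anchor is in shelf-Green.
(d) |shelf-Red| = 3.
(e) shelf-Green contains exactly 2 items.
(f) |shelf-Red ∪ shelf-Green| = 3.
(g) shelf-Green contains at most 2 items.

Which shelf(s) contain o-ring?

From (a): spring ∈ shelf-Green.
(b) (exactly one): knob ∉ shelf-Green.
(c) (exactly one): anchor ∉ shelf-Green.
(e): only 2 candidates remain for shelf-Green, so all are in.
Suppose o-ring ∉ shelf-Red: no assignment then satisfies all the clues, so o-ring ∈ shelf-Red.

o-ring: shelf-Green, shelf-Red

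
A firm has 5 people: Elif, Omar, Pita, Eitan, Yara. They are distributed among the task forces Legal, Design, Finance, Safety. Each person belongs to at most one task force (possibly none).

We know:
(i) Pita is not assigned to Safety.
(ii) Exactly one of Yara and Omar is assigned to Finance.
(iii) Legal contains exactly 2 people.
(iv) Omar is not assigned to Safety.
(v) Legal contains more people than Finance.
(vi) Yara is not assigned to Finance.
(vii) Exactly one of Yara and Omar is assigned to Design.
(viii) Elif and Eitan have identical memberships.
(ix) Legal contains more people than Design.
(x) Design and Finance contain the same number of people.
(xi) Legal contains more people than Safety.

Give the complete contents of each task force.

Legal = {Eitan, Elif}; Design = {Yara}; Finance = {Omar}; Safety = {}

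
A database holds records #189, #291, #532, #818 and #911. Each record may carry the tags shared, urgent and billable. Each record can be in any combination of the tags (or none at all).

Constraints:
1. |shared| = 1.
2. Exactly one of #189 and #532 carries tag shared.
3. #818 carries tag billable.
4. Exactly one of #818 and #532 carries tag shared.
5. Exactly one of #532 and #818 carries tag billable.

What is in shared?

shared = {#532}

From (3): #818 ∈ billable.
(5) (exactly one): #532 ∉ billable.
Suppose #189 ∈ shared: no assignment then satisfies all the clues, so #189 ∉ shared.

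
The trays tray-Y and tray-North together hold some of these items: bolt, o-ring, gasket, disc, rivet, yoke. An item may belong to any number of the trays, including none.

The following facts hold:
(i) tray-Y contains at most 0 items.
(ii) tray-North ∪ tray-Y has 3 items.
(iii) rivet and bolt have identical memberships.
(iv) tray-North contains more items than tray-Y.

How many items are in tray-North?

3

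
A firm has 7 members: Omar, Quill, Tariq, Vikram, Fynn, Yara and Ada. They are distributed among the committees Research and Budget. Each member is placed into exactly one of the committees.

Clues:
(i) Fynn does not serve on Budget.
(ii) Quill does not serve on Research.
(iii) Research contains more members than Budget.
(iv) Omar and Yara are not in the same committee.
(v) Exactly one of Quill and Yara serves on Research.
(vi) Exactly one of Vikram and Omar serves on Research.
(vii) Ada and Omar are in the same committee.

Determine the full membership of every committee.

From (i): Fynn ∉ Budget.
From (ii): Quill ∉ Research.
(v) (exactly one): Yara ∈ Research.
Only one committee left: Quill ∈ Budget.
Only one committee left: Fynn ∈ Research.
(iv): Omar ∉ Research.
(vi) (exactly one): Vikram ∈ Research.
(vii): Ada matches Omar: Ada ∉ Research.
Only one committee left: Omar ∈ Budget.
Only one committee left: Ada ∈ Budget.
Suppose Tariq ∉ Research: no assignment then satisfies all the clues, so Tariq ∈ Research.

Research = {Fynn, Tariq, Vikram, Yara}; Budget = {Ada, Omar, Quill}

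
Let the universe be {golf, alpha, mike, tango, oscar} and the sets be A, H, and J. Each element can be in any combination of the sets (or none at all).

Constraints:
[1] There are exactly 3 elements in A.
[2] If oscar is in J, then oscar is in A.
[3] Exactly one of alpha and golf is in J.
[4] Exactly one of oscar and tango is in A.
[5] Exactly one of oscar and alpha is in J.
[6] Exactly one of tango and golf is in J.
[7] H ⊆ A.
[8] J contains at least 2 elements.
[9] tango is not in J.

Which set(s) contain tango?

tango: none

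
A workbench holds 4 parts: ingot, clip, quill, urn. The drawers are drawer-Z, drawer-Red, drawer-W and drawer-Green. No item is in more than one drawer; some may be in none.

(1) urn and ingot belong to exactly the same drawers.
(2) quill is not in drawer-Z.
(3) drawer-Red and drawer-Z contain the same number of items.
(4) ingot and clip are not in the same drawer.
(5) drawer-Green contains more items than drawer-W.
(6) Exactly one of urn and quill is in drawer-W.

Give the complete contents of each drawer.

From (2): quill ∉ drawer-Z.
Suppose ingot ∈ drawer-Z: no assignment then satisfies all the clues, so ingot ∉ drawer-Z.

drawer-Z = {}; drawer-Red = {}; drawer-W = {quill}; drawer-Green = {ingot, urn}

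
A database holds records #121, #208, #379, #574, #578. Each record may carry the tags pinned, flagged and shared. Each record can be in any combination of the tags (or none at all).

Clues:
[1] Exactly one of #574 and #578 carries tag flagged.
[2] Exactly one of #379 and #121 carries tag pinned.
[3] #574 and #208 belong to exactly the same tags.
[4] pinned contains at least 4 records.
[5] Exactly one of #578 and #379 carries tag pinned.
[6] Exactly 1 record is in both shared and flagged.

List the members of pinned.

pinned = {#121, #208, #574, #578}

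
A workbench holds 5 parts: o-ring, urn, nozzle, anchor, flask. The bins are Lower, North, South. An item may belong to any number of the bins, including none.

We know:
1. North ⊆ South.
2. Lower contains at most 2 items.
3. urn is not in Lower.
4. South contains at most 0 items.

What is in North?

North = {}

From (3): urn ∉ Lower.
(4): South already has 0, so the rest are out.
(1) contrapositive: o-ring ∉ North.
(1) contrapositive: urn ∉ North.
(1) contrapositive: nozzle ∉ North.
(1) contrapositive: anchor ∉ North.
(1) contrapositive: flask ∉ North.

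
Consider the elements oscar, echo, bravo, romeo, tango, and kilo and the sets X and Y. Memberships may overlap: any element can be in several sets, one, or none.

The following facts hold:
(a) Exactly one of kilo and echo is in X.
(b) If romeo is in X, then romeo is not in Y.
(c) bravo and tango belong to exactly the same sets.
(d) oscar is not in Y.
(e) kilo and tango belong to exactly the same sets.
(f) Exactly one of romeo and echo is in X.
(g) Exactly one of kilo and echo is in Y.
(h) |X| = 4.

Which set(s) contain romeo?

From (d): oscar ∉ Y.
Suppose romeo ∉ X: no assignment then satisfies all the clues, so romeo ∈ X.

romeo: X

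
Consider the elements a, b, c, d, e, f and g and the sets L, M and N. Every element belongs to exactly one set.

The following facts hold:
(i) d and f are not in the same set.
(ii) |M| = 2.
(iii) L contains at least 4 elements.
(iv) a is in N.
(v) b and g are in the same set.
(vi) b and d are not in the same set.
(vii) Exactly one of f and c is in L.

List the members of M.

M = {c, d}

From (iv): a ∈ N.
Suppose b ∈ M: no assignment then satisfies all the clues, so b ∉ M.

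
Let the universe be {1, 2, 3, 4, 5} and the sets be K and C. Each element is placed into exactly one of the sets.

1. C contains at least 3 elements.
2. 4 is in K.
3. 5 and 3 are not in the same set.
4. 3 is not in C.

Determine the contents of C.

C = {1, 2, 5}

From (2): 4 ∈ K.
From (4): 3 ∉ C.
(1): only 3 candidates remain for C, so all are in.
Only one set left: 3 ∈ K.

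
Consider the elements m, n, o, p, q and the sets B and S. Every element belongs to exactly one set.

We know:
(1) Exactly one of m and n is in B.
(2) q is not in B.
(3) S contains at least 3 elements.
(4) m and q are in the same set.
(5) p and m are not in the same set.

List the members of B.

From (2): q ∉ B.
(4): m matches q: m ∉ B.
Only one set left: m ∈ S.
Only one set left: q ∈ S.
(1) (exactly one): n ∈ B.
(5): p ∉ S.
Only one set left: p ∈ B.
(3): only 3 candidates remain for S, so all are in.

B = {n, p}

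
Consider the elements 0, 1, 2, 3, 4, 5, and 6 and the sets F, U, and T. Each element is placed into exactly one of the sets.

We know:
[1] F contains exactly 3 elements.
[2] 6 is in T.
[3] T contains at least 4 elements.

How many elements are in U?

0

From (2): 6 ∈ T.
Suppose 0 ∈ U: no assignment then satisfies all the clues, so 0 ∉ U.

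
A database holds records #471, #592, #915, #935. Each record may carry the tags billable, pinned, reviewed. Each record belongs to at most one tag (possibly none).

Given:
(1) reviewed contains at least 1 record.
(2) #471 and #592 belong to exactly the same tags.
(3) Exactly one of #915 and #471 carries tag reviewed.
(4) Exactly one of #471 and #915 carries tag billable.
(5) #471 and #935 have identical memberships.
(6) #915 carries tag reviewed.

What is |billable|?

From (6): #915 ∈ reviewed.
(3) (exactly one): #471 ∉ reviewed.
(4) (exactly one): #471 ∈ billable.
(5): #935 matches #471: #935 ∈ billable.
(2): #592 matches #471: #592 ∈ billable.

3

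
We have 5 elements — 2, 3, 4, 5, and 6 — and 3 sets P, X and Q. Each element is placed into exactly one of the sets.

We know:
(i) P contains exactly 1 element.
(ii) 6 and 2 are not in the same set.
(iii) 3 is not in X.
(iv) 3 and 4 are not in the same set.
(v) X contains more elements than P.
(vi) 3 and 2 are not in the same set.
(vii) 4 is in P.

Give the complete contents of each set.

P = {4}; X = {2, 5}; Q = {3, 6}

From (iii): 3 ∉ X.
From (vii): 4 ∈ P.
(i): P already has 1, so the rest are out.
Only one set left: 3 ∈ Q.
(vi): 2 ∉ Q.
Only one set left: 2 ∈ X.
(ii): 6 ∉ X.
Only one set left: 6 ∈ Q.
Suppose 5 ∉ X: no assignment then satisfies all the clues, so 5 ∈ X.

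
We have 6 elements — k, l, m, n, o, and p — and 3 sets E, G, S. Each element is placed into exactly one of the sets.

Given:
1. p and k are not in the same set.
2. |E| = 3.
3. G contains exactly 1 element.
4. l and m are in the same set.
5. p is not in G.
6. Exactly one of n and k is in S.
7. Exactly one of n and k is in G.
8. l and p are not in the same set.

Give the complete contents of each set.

E = {l, m, o}; G = {k}; S = {n, p}

From (5): p ∉ G.
Suppose k ∈ E: no assignment then satisfies all the clues, so k ∉ E.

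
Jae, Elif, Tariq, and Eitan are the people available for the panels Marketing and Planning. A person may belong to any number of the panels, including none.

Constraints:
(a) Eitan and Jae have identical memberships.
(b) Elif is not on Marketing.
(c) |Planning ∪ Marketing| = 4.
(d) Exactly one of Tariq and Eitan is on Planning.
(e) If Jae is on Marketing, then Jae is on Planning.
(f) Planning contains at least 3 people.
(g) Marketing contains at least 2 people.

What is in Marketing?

Marketing = {Eitan, Jae, Tariq}

From (b): Elif ∉ Marketing.
Suppose Jae ∉ Marketing: no assignment then satisfies all the clues, so Jae ∈ Marketing.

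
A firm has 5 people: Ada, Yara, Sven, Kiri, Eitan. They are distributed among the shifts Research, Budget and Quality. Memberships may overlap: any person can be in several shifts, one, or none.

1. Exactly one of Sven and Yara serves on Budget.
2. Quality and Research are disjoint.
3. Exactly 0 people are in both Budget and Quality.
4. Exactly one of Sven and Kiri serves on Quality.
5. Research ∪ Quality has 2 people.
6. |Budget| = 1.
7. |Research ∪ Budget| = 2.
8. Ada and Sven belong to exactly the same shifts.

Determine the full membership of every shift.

Research = {Eitan}; Budget = {Yara}; Quality = {Kiri}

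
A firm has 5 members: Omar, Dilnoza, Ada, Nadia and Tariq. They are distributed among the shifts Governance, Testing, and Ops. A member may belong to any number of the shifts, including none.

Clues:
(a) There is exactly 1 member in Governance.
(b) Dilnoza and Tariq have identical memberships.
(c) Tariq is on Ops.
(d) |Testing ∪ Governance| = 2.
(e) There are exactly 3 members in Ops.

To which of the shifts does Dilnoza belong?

Dilnoza: Ops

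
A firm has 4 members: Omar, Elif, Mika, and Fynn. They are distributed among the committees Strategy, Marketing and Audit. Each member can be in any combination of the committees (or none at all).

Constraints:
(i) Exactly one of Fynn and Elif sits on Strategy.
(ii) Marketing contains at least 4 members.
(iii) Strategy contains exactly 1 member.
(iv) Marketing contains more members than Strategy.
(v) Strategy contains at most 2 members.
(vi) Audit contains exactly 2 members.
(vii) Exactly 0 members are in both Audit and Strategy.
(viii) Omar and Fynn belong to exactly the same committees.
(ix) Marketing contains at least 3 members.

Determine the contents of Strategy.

Strategy = {Elif}

(ii): only 4 candidates remain for Marketing, so all are in.
Suppose Omar ∈ Strategy: no assignment then satisfies all the clues, so Omar ∉ Strategy.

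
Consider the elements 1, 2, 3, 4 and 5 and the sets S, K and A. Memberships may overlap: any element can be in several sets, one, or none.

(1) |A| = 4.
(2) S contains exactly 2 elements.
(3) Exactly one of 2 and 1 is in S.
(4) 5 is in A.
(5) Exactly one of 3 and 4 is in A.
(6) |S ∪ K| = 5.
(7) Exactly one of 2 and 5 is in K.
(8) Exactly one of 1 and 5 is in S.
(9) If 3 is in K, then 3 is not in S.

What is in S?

S = {2, 5}

From (4): 5 ∈ A.
Suppose 1 ∈ S: no assignment then satisfies all the clues, so 1 ∉ S.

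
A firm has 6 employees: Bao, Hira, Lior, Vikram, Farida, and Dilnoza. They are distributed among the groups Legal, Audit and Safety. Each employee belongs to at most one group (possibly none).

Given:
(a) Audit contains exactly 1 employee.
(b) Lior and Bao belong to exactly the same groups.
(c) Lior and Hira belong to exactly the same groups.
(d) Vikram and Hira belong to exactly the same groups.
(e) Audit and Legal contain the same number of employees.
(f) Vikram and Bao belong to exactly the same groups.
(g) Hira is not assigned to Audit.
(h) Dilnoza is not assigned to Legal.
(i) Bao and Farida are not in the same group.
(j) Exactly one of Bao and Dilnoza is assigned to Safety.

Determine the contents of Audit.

Audit = {Dilnoza}

From (g): Hira ∉ Audit.
From (h): Dilnoza ∉ Legal.
(c): Lior matches Hira: Lior ∉ Audit.
(d): Vikram matches Hira: Vikram ∉ Audit.
(f): Bao matches Vikram: Bao ∉ Audit.
Suppose Farida ∈ Audit: no assignment then satisfies all the clues, so Farida ∉ Audit.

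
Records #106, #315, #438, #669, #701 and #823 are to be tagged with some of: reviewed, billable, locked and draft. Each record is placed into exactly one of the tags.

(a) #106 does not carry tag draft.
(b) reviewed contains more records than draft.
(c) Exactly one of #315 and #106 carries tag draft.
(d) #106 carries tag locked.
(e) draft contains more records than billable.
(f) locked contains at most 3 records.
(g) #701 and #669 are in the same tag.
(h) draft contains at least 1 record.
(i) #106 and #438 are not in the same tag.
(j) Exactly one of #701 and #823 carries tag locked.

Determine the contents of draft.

draft = {#315}

From (a): #106 ∉ draft.
From (d): #106 ∈ locked.
(c) (exactly one): #315 ∈ draft.
(i): #438 ∉ locked.
Suppose #438 ∈ draft: no assignment then satisfies all the clues, so #438 ∉ draft.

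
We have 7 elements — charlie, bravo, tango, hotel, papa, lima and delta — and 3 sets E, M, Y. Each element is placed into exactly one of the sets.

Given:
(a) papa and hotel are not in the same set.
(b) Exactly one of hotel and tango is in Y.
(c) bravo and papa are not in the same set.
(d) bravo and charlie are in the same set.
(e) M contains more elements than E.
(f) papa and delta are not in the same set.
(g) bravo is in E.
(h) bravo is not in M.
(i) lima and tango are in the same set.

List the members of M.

M = {lima, papa, tango}

From (g): bravo ∈ E.
(c): papa ∉ E.
(d): charlie matches bravo: charlie ∈ E.
Suppose tango ∉ M: no assignment then satisfies all the clues, so tango ∈ M.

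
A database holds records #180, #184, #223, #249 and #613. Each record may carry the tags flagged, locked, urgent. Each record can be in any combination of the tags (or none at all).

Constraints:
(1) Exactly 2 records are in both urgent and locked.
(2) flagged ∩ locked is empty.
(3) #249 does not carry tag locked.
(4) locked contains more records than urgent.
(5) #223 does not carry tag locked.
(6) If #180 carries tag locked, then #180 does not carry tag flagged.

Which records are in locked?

locked = {#180, #184, #613}

From (3): #249 ∉ locked.
From (5): #223 ∉ locked.
Suppose #180 ∉ locked: no assignment then satisfies all the clues, so #180 ∈ locked.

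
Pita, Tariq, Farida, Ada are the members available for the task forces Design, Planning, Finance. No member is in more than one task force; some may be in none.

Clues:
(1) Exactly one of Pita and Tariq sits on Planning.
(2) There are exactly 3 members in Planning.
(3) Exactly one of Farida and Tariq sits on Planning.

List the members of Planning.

Planning = {Ada, Farida, Pita}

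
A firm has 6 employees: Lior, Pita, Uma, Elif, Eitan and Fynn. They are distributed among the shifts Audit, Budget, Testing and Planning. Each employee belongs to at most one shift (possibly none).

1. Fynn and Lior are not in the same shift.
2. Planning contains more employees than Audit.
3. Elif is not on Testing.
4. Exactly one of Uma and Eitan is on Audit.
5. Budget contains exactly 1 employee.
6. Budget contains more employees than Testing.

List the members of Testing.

Testing = {}

From (3): Elif ∉ Testing.
Suppose Lior ∈ Testing: no assignment then satisfies all the clues, so Lior ∉ Testing.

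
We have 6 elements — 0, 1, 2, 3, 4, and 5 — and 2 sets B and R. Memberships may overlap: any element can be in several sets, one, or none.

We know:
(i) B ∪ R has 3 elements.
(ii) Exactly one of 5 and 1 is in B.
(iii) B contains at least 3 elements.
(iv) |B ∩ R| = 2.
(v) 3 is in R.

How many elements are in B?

3

From (v): 3 ∈ R.
Suppose 3 ∉ B: no assignment then satisfies all the clues, so 3 ∈ B.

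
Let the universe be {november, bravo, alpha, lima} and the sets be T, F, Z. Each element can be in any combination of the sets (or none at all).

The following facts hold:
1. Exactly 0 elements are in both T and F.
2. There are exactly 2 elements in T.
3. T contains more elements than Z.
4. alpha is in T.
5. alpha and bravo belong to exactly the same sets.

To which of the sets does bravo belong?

bravo: T

From (4): alpha ∈ T.
(5): bravo matches alpha: bravo ∈ T.
(2): T already has 2, so the rest are out.
Suppose bravo ∈ F: no assignment then satisfies all the clues, so bravo ∉ F.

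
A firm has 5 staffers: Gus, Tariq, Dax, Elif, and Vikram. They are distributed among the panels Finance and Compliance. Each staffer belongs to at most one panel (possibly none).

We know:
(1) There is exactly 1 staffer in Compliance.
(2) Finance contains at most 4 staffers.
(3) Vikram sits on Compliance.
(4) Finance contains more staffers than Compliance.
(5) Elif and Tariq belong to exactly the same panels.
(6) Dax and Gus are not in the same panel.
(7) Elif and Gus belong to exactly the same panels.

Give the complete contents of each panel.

Finance = {Elif, Gus, Tariq}; Compliance = {Vikram}

From (3): Vikram ∈ Compliance.
(1): Compliance already has 1, so the rest are out.
Suppose Gus ∉ Finance: no assignment then satisfies all the clues, so Gus ∈ Finance.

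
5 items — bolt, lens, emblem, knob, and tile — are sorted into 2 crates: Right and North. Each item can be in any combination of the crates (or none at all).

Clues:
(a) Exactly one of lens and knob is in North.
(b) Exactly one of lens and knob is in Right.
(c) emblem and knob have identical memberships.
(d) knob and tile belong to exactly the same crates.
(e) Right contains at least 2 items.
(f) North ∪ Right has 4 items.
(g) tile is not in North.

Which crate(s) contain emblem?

emblem: Right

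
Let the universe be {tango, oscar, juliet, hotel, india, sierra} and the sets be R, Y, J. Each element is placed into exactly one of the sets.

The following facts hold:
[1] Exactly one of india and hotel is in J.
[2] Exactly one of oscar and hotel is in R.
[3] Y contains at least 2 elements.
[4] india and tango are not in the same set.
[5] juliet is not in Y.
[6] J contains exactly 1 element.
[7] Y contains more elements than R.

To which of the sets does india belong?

india: J

From (5): juliet ∉ Y.
Suppose india ∈ R: no assignment then satisfies all the clues, so india ∉ R.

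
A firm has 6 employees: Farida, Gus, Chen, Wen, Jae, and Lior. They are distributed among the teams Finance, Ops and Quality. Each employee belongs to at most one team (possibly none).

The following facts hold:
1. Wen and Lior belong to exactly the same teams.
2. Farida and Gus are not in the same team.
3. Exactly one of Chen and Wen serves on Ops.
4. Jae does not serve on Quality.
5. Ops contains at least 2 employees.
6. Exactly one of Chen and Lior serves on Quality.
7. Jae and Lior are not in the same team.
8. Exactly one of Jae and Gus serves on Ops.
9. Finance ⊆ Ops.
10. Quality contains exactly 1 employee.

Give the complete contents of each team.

Finance = {}; Ops = {Gus, Lior, Wen}; Quality = {Chen}

From (4): Jae ∉ Quality.
Suppose Farida ∈ Finance: no assignment then satisfies all the clues, so Farida ∉ Finance.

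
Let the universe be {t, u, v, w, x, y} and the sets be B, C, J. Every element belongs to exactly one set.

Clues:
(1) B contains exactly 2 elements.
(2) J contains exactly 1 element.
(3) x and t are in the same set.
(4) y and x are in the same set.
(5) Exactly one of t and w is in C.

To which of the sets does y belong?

y: C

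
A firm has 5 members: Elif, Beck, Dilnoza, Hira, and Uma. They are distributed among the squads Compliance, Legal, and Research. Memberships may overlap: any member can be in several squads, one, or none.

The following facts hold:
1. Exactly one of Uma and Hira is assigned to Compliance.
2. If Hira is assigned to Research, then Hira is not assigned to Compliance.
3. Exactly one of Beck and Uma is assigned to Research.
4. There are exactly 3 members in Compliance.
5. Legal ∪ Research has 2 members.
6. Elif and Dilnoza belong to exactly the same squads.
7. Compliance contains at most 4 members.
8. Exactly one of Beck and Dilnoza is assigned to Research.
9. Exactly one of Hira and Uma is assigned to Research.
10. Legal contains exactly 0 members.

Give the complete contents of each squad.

Compliance = {Dilnoza, Elif, Uma}; Legal = {}; Research = {Beck, Hira}

(10): Legal already has 0, so the rest are out.
Suppose Elif ∉ Compliance: no assignment then satisfies all the clues, so Elif ∈ Compliance.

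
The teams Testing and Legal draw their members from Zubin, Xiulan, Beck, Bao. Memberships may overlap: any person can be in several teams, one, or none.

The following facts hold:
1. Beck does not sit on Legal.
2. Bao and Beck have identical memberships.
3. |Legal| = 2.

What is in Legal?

From (1): Beck ∉ Legal.
(2): Bao matches Beck: Bao ∉ Legal.
(3): only 2 candidates remain for Legal, so all are in.

Legal = {Xiulan, Zubin}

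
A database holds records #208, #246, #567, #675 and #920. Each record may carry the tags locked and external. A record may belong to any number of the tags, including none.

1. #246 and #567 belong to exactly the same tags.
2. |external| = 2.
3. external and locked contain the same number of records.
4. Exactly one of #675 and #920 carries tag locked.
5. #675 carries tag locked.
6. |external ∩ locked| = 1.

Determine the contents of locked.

locked = {#208, #675}

From (5): #675 ∈ locked.
(4) (exactly one): #920 ∉ locked.
Suppose #208 ∉ locked: no assignment then satisfies all the clues, so #208 ∈ locked.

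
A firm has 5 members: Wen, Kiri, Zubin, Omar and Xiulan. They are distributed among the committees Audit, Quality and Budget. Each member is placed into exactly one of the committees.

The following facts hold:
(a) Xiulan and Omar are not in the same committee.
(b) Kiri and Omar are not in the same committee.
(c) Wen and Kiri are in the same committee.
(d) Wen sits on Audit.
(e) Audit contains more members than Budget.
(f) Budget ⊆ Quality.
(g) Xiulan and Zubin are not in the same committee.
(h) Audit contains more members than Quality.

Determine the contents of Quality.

Quality = {Omar, Zubin}

From (d): Wen ∈ Audit.
(c): Kiri matches Wen: Kiri ∈ Audit.
(b): Omar ∉ Audit.
Suppose Zubin ∉ Quality: no assignment then satisfies all the clues, so Zubin ∈ Quality.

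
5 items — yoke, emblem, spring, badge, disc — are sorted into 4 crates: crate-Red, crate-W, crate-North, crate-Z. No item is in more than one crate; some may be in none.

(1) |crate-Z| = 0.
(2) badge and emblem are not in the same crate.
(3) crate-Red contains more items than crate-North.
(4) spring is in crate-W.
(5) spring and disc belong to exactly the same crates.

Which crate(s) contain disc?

disc: crate-W

From (4): spring ∈ crate-W.
(1): crate-Z already has 0, so the rest are out.
(5): disc matches spring: disc ∉ crate-Red.
(5): disc matches spring: disc ∈ crate-W.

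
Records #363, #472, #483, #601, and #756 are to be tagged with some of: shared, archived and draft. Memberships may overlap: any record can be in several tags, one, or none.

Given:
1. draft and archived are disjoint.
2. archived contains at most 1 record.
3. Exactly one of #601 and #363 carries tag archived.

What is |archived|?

1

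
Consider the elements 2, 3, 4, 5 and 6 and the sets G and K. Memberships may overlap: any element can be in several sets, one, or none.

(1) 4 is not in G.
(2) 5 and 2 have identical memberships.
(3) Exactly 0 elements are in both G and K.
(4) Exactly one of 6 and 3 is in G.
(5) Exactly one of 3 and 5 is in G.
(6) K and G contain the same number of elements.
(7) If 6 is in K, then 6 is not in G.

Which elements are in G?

G = {3}

From (1): 4 ∉ G.
Suppose 2 ∈ G: no assignment then satisfies all the clues, so 2 ∉ G.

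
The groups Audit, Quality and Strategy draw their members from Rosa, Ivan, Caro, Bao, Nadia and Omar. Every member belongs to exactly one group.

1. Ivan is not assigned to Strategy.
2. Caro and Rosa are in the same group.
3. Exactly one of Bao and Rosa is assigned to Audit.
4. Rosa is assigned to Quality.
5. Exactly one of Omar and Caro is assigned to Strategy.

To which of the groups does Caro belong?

Caro: Quality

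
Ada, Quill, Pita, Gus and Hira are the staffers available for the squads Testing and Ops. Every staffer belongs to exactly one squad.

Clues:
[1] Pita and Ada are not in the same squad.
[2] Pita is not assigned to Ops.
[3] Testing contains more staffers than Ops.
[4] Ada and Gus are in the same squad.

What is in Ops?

Ops = {Ada, Gus}

From (2): Pita ∉ Ops.
Only one squad left: Pita ∈ Testing.
(1): Ada ∉ Testing.
(4): Gus matches Ada: Gus ∉ Testing.
Only one squad left: Ada ∈ Ops.
Only one squad left: Gus ∈ Ops.
Suppose Quill ∈ Ops: no assignment then satisfies all the clues, so Quill ∉ Ops.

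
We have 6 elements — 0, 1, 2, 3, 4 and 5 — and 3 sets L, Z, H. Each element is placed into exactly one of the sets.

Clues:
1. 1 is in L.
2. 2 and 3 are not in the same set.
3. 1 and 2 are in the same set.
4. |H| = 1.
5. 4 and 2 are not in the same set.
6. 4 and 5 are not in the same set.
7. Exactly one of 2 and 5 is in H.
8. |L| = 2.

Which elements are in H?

H = {5}

From (1): 1 ∈ L.
(3): 2 matches 1: 2 ∈ L.
(5): 4 ∉ L.
(7) (exactly one): 5 ∈ H.
(8): L already has 2, so the rest are out.
(4): H already has 1, so the rest are out.
Only one set left: 0 ∈ Z.
Only one set left: 3 ∈ Z.
Only one set left: 4 ∈ Z.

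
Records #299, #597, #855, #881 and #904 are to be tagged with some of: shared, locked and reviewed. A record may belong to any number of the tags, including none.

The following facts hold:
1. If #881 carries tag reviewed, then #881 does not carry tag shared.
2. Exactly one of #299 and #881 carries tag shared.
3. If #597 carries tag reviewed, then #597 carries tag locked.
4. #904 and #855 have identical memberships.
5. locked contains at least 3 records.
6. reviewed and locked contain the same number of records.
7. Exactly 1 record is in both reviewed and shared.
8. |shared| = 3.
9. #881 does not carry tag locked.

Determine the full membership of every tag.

From (9): #881 ∉ locked.
Suppose #299 ∉ shared: no assignment then satisfies all the clues, so #299 ∈ shared.

shared = {#299, #855, #904}; locked = {#597, #855, #904}; reviewed = {#299, #597, #881}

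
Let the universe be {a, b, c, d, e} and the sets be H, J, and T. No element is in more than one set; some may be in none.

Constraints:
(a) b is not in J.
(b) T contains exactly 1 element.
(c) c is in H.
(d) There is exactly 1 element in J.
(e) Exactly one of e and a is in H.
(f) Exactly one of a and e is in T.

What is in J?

J = {d}

From (a): b ∉ J.
From (c): c ∈ H.
Suppose a ∈ J: no assignment then satisfies all the clues, so a ∉ J.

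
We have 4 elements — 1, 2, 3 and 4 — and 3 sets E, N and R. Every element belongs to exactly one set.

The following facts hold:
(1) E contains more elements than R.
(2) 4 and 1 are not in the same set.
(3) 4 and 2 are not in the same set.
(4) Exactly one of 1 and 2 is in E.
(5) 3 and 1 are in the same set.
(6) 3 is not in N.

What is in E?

E = {1, 3}

From (6): 3 ∉ N.
(5): 1 matches 3: 1 ∉ N.
Suppose 1 ∉ E: no assignment then satisfies all the clues, so 1 ∈ E.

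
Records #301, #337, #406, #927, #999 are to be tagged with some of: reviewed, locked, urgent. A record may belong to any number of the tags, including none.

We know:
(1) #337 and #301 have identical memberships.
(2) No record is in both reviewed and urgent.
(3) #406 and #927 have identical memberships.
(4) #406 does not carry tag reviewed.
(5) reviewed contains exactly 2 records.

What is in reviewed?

reviewed = {#301, #337}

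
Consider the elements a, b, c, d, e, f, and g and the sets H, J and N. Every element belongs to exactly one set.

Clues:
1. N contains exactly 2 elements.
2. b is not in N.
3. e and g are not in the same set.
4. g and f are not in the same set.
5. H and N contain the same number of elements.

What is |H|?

2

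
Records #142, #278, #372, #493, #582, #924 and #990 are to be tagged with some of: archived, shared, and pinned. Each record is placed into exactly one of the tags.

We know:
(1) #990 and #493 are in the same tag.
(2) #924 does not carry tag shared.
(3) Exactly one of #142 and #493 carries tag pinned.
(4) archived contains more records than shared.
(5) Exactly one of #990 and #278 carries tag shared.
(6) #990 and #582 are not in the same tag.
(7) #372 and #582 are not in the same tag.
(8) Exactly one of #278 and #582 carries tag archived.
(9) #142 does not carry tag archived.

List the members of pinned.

pinned = {#142, #582}

From (2): #924 ∉ shared.
From (9): #142 ∉ archived.
Suppose #142 ∉ pinned: no assignment then satisfies all the clues, so #142 ∈ pinned.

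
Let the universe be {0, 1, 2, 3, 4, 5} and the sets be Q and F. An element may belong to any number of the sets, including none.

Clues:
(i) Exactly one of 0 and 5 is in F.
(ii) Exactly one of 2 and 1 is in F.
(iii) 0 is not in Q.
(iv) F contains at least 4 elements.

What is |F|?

4

From (iii): 0 ∉ Q.
Suppose 3 ∉ F: no assignment then satisfies all the clues, so 3 ∈ F.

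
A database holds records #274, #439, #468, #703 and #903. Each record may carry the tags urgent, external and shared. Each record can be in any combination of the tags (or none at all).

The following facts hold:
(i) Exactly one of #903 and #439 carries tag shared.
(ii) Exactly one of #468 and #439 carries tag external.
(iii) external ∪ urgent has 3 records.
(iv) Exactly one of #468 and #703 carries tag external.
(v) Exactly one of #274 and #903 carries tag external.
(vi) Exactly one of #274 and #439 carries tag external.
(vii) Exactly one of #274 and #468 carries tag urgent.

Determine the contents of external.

external = {#274, #468}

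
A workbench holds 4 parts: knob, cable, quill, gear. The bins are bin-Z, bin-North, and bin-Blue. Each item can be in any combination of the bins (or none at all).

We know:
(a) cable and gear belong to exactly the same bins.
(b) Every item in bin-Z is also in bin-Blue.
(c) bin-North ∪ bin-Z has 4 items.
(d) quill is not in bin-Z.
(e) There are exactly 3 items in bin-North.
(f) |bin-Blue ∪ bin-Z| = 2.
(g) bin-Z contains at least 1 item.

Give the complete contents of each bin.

From (d): quill ∉ bin-Z.
Suppose knob ∉ bin-Z: no assignment then satisfies all the clues, so knob ∈ bin-Z.

bin-Z = {knob}; bin-North = {cable, gear, quill}; bin-Blue = {knob, quill}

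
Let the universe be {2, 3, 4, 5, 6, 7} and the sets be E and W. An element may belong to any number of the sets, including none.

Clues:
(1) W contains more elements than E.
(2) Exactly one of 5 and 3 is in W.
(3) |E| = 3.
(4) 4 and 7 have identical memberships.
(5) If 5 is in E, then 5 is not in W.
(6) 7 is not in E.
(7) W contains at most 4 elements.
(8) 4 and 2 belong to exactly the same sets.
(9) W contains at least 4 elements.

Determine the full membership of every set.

E = {3, 5, 6}; W = {2, 3, 4, 7}

From (6): 7 ∉ E.
(4): 4 matches 7: 4 ∉ E.
(8): 2 matches 4: 2 ∉ E.
(3): only 3 candidates remain for E, so all are in.
(5): 5 ∉ W.
(2) (exactly one): 3 ∈ W.
Suppose 2 ∉ W: no assignment then satisfies all the clues, so 2 ∈ W.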